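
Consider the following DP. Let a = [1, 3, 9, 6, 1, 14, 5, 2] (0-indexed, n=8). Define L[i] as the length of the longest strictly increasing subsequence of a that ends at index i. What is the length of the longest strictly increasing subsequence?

4

   i    0    1    2    3    4    5    6    7
a[i]    1    3    9    6    1   14    5    2
L[i]    1    2    3    3    1    4    3    2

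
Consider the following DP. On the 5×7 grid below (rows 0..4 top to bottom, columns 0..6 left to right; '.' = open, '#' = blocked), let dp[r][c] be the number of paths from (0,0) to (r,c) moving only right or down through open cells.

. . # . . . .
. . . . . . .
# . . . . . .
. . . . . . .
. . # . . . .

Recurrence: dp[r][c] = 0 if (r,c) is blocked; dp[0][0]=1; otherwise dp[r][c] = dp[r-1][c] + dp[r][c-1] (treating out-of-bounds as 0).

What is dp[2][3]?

6

r\c   0   1   2   3   4   5   6
  0   1   1   0   0   0   0   0
  1   1   2   2   2   2   2   2
  2   0   2   4   6   8  10  12
  3   0   2   6  12  20  30  42
  4   0   2   0  12  32  62 104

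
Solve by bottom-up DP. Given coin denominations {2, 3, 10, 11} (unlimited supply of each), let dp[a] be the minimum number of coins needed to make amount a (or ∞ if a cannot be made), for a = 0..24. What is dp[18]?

 a  0  1  2  3  4  5  6  7  8  9 10 11 12 13 14 15 16 17 18 19 20 21 22 23 24
dp  0  -  1  1  2  2  2  3  3  3  1  1  2  2  2  3  3  3  4  4  2  2  2  3  3
(- denotes ∞ / unreachable)

4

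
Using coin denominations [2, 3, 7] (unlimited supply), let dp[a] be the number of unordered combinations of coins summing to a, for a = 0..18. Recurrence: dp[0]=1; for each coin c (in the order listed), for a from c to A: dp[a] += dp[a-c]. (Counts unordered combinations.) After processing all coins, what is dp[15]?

5

after  coin     0     1     2     3     4     5     6     7     8     9    10    11    12    13    14    15    16    17    18
          2     1     0     1     0     1     0     1     0     1     0     1     0     1     0     1     0     1     0     1
          3     1     0     1     1     1     1     2     1     2     2     2     2     3     2     3     3     3     3     4
          7     1     0     1     1     1     1     2     2     2     3     3     3     4     4     5     5     6     6     7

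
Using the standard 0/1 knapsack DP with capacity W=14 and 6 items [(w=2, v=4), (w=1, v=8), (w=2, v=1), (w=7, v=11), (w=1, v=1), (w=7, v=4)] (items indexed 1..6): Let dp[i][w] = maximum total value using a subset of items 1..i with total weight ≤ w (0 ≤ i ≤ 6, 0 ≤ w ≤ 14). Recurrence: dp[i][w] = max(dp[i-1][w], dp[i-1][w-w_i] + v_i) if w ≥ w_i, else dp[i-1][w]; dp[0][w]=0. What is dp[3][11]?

i\w   0   1   2   3   4   5   6   7   8   9  10  11  12  13  14
  0   0   0   0   0   0   0   0   0   0   0   0   0   0   0   0
  1   0   0   4   4   4   4   4   4   4   4   4   4   4   4   4
  2   0   8   8  12  12  12  12  12  12  12  12  12  12  12  12
  3   0   8   8  12  12  13  13  13  13  13  13  13  13  13  13
  4   0   8   8  12  12  13  13  13  19  19  23  23  24  24  24
  5   0   8   9  12  13  13  14  14  19  20  23  24  24  25  25
  6   0   8   9  12  13  13  14  14  19  20  23  24  24  25  25

13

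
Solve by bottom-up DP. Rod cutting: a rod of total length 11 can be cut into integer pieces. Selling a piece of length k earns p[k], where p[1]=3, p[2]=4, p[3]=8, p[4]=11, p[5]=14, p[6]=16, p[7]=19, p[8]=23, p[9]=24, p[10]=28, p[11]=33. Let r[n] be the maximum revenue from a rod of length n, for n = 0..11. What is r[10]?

30

   n    0    1    2    3    4    5    6    7    8    9   10   11
r[n]    0    3    6    9   12   15   18   21   24   27   30   33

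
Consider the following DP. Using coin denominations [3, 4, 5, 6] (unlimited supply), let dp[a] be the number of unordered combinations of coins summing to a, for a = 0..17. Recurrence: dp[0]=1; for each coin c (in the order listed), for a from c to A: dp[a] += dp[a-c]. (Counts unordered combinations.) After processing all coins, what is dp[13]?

after  coin     0     1     2     3     4     5     6     7     8     9    10    11    12    13    14    15    16    17
          3     1     0     0     1     0     0     1     0     0     1     0     0     1     0     0     1     0     0
          4     1     0     0     1     1     0     1     1     1     1     1     1     2     1     1     2     2     1
          5     1     0     0     1     1     1     1     1     2     2     2     2     3     3     3     4     4     4
          6     1     0     0     1     1     1     2     1     2     3     3     3     5     4     5     7     7     7

4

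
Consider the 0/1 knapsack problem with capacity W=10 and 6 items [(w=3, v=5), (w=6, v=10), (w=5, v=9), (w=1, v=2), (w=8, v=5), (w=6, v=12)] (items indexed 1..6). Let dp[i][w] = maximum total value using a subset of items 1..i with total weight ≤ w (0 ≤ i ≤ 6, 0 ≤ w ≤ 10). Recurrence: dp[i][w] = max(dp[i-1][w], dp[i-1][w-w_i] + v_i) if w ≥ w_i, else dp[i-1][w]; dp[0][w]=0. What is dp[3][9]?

15

i\w   0   1   2   3   4   5   6   7   8   9  10
  0   0   0   0   0   0   0   0   0   0   0   0
  1   0   0   0   5   5   5   5   5   5   5   5
  2   0   0   0   5   5   5  10  10  10  15  15
  3   0   0   0   5   5   9  10  10  14  15  15
  4   0   2   2   5   7   9  11  12  14  16  17
  5   0   2   2   5   7   9  11  12  14  16  17
  6   0   2   2   5   7   9  12  14  14  17  19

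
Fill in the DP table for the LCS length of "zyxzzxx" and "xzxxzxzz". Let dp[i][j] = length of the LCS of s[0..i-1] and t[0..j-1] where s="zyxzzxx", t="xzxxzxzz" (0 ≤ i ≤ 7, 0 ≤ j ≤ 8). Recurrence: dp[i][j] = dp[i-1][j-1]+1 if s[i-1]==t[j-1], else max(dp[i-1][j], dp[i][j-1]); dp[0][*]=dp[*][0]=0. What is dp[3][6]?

2

   ''  x  z  x  x  z  x  z  z
''  0  0  0  0  0  0  0  0  0
 z  0  0  1  1  1  1  1  1  1
 y  0  0  1  1  1  1  1  1  1
 x  0  1  1  2  2  2  2  2  2
 z  0  1  2  2  2  3  3  3  3
 z  0  1  2  2  2  3  3  4  4
 x  0  1  2  3  3  3  4  4  4
 x  0  1  2  3  4  4  4  4  4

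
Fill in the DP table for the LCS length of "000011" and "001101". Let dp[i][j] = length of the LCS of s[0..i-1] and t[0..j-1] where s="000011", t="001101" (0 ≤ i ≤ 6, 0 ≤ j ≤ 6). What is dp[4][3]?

2

   ''  0  0  1  1  0  1
''  0  0  0  0  0  0  0
 0  0  1  1  1  1  1  1
 0  0  1  2  2  2  2  2
 0  0  1  2  2  2  3  3
 0  0  1  2  2  2  3  3
 1  0  1  2  3  3  3  4
 1  0  1  2  3  4  4  4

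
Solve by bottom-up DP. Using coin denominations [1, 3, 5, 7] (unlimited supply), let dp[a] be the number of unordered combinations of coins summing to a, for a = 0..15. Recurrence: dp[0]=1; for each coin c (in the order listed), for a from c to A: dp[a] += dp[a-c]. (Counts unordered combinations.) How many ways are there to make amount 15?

after  coin     0     1     2     3     4     5     6     7     8     9    10    11    12    13    14    15
          1     1     1     1     1     1     1     1     1     1     1     1     1     1     1     1     1
          3     1     1     1     2     2     2     3     3     3     4     4     4     5     5     5     6
          5     1     1     1     2     2     3     4     4     5     6     7     8     9    10    11    13
          7     1     1     1     2     2     3     4     5     6     7     9    10    12    14    16    19

19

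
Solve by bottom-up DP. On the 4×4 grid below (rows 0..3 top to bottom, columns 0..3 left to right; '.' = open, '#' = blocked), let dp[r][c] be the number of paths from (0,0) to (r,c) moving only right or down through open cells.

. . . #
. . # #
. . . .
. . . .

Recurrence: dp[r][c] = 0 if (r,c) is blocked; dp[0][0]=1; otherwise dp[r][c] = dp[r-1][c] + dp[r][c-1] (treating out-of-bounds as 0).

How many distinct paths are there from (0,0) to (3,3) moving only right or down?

r\c   0   1   2   3
  0   1   1   1   0
  1   1   2   0   0
  2   1   3   3   3
  3   1   4   7  10

10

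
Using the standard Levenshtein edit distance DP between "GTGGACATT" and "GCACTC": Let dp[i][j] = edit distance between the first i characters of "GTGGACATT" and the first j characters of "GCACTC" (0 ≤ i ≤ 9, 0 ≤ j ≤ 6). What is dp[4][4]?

   ''  G  C  A  C  T  C
''  0  1  2  3  4  5  6
 G  1  0  1  2  3  4  5
 T  2  1  1  2  3  3  4
 G  3  2  2  2  3  4  4
 G  4  3  3  3  3  4  5
 A  5  4  4  3  4  4  5
 C  6  5  4  4  3  4  4
 A  7  6  5  4  4  4  5
 T  8  7  6  5  5  4  5
 T  9  8  7  6  6  5  5

3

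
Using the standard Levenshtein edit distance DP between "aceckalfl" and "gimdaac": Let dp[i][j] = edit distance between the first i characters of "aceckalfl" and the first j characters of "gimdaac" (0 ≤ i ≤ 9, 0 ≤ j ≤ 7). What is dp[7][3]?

7

   ''  g  i  m  d  a  a  c
''  0  1  2  3  4  5  6  7
 a  1  1  2  3  4  4  5  6
 c  2  2  2  3  4  5  5  5
 e  3  3  3  3  4  5  6  6
 c  4  4  4  4  4  5  6  6
 k  5  5  5  5  5  5  6  7
 a  6  6  6  6  6  5  5  6
 l  7  7  7  7  7  6  6  6
 f  8  8  8  8  8  7  7  7
 l  9  9  9  9  9  8  8  8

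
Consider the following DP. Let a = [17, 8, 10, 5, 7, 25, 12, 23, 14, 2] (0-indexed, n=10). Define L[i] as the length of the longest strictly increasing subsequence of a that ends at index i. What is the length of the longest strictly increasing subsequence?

4

   i    0    1    2    3    4    5    6    7    8    9
a[i]   17    8   10    5    7   25   12   23   14    2
L[i]    1    1    2    1    2    3    3    4    4    1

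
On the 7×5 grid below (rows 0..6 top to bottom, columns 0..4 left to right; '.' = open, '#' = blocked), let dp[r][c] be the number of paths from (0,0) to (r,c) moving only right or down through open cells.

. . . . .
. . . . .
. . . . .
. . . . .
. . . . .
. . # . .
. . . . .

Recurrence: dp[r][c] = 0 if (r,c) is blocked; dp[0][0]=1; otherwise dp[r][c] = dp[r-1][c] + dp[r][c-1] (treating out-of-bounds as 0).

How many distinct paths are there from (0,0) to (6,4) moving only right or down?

r\c   0   1   2   3   4
  0   1   1   1   1   1
  1   1   2   3   4   5
  2   1   3   6  10  15
  3   1   4  10  20  35
  4   1   5  15  35  70
  5   1   6   0  35 105
  6   1   7   7  42 147

147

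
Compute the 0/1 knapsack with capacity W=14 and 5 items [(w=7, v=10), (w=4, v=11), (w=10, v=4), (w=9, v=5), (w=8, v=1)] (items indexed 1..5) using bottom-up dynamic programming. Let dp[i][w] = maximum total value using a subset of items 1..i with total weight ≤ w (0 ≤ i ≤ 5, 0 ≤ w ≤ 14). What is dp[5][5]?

11

i\w   0   1   2   3   4   5   6   7   8   9  10  11  12  13  14
  0   0   0   0   0   0   0   0   0   0   0   0   0   0   0   0
  1   0   0   0   0   0   0   0  10  10  10  10  10  10  10  10
  2   0   0   0   0  11  11  11  11  11  11  11  21  21  21  21
  3   0   0   0   0  11  11  11  11  11  11  11  21  21  21  21
  4   0   0   0   0  11  11  11  11  11  11  11  21  21  21  21
  5   0   0   0   0  11  11  11  11  11  11  11  21  21  21  21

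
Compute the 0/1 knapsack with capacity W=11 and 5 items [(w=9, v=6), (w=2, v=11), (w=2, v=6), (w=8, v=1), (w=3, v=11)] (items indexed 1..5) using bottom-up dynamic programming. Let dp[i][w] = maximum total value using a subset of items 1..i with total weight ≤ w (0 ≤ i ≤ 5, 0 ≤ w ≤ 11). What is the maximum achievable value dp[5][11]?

i\w   0   1   2   3   4   5   6   7   8   9  10  11
  0   0   0   0   0   0   0   0   0   0   0   0   0
  1   0   0   0   0   0   0   0   0   0   6   6   6
  2   0   0  11  11  11  11  11  11  11  11  11  17
  3   0   0  11  11  17  17  17  17  17  17  17  17
  4   0   0  11  11  17  17  17  17  17  17  17  17
  5   0   0  11  11  17  22  22  28  28  28  28  28

28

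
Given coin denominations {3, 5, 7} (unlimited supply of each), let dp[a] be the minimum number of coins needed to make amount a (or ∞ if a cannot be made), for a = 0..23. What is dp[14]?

2

 a  0  1  2  3  4  5  6  7  8  9 10 11 12 13 14 15 16 17 18 19 20 21 22 23
dp  0  -  -  1  -  1  2  1  2  3  2  3  2  3  2  3  4  3  4  3  4  3  4  5
(- denotes ∞ / unreachable)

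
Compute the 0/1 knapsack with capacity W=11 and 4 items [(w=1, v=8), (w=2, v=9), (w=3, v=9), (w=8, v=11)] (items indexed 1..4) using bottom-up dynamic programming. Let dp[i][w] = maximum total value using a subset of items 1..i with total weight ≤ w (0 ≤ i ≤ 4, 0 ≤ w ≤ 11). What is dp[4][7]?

i\w   0   1   2   3   4   5   6   7   8   9  10  11
  0   0   0   0   0   0   0   0   0   0   0   0   0
  1   0   8   8   8   8   8   8   8   8   8   8   8
  2   0   8   9  17  17  17  17  17  17  17  17  17
  3   0   8   9  17  17  18  26  26  26  26  26  26
  4   0   8   9  17  17  18  26  26  26  26  26  28

26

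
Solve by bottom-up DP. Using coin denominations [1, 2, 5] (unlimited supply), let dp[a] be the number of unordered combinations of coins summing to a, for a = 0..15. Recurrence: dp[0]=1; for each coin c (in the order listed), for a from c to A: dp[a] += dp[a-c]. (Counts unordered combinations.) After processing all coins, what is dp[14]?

after  coin     0     1     2     3     4     5     6     7     8     9    10    11    12    13    14    15
          1     1     1     1     1     1     1     1     1     1     1     1     1     1     1     1     1
          2     1     1     2     2     3     3     4     4     5     5     6     6     7     7     8     8
          5     1     1     2     2     3     4     5     6     7     8    10    11    13    14    16    18

16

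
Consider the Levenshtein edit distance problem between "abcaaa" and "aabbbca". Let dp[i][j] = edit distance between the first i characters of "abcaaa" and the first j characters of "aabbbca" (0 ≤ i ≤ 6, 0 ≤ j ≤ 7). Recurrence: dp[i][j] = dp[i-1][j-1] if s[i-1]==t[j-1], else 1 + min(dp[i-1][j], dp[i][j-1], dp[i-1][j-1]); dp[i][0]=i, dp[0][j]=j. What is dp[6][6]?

5

   ''  a  a  b  b  b  c  a
''  0  1  2  3  4  5  6  7
 a  1  0  1  2  3  4  5  6
 b  2  1  1  1  2  3  4  5
 c  3  2  2  2  2  3  3  4
 a  4  3  2  3  3  3  4  3
 a  5  4  3  3  4  4  4  4
 a  6  5  4  4  4  5  5  4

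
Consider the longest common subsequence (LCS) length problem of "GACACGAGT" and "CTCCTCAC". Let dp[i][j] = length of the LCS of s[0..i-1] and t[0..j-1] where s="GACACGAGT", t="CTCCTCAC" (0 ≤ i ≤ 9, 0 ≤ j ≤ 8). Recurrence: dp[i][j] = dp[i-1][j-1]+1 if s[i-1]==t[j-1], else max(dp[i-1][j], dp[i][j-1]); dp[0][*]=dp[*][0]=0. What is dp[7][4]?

   ''  C  T  C  C  T  C  A  C
''  0  0  0  0  0  0  0  0  0
 G  0  0  0  0  0  0  0  0  0
 A  0  0  0  0  0  0  0  1  1
 C  0  1  1  1  1  1  1  1  2
 A  0  1  1  1  1  1  1  2  2
 C  0  1  1  2  2  2  2  2  3
 G  0  1  1  2  2  2  2  2  3
 A  0  1  1  2  2  2  2  3  3
 G  0  1  1  2  2  2  2  3  3
 T  0  1  2  2  2  3  3  3  3

2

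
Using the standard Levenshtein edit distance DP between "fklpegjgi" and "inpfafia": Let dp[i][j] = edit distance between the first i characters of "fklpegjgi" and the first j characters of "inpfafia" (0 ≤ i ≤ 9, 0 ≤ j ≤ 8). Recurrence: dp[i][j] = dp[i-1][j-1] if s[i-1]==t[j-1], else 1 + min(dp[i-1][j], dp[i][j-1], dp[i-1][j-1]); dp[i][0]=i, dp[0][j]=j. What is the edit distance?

   ''  i  n  p  f  a  f  i  a
''  0  1  2  3  4  5  6  7  8
 f  1  1  2  3  3  4  5  6  7
 k  2  2  2  3  4  4  5  6  7
 l  3  3  3  3  4  5  5  6  7
 p  4  4  4  3  4  5  6  6  7
 e  5  5  5  4  4  5  6  7  7
 g  6  6  6  5  5  5  6  7  8
 j  7  7  7  6  6  6  6  7  8
 g  8  8  8  7  7  7  7  7  8
 i  9  8  9  8  8  8  8  7  8

8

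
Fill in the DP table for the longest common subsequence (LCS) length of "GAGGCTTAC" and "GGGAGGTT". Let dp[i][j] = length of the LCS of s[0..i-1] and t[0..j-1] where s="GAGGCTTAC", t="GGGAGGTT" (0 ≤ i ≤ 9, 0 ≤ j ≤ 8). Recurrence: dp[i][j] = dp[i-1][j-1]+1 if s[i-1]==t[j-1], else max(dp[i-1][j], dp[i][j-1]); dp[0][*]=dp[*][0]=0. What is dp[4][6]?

4

   ''  G  G  G  A  G  G  T  T
''  0  0  0  0  0  0  0  0  0
 G  0  1  1  1  1  1  1  1  1
 A  0  1  1  1  2  2  2  2  2
 G  0  1  2  2  2  3  3  3  3
 G  0  1  2  3  3  3  4  4  4
 C  0  1  2  3  3  3  4  4  4
 T  0  1  2  3  3  3  4  5  5
 T  0  1  2  3  3  3  4  5  6
 A  0  1  2  3  4  4  4  5  6
 C  0  1  2  3  4  4  4  5  6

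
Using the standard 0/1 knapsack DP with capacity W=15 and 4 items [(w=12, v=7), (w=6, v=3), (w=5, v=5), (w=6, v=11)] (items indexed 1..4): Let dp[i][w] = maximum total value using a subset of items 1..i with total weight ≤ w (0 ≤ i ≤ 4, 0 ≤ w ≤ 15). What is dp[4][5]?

i\w   0   1   2   3   4   5   6   7   8   9  10  11  12  13  14  15
  0   0   0   0   0   0   0   0   0   0   0   0   0   0   0   0   0
  1   0   0   0   0   0   0   0   0   0   0   0   0   7   7   7   7
  2   0   0   0   0   0   0   3   3   3   3   3   3   7   7   7   7
  3   0   0   0   0   0   5   5   5   5   5   5   8   8   8   8   8
  4   0   0   0   0   0   5  11  11  11  11  11  16  16  16  16  16

5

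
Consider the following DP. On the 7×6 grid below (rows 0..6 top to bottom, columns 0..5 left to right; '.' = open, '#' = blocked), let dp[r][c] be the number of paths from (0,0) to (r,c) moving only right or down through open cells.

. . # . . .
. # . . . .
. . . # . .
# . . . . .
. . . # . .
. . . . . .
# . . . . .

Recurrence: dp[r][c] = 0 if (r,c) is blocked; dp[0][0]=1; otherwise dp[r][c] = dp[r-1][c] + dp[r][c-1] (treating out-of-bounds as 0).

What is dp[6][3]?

r\c   0   1   2   3   4   5
  0   1   1   0   0   0   0
  1   1   0   0   0   0   0
  2   1   1   1   0   0   0
  3   0   1   2   2   2   2
  4   0   1   3   0   2   4
  5   0   1   4   4   6  10
  6   0   1   5   9  15  25

9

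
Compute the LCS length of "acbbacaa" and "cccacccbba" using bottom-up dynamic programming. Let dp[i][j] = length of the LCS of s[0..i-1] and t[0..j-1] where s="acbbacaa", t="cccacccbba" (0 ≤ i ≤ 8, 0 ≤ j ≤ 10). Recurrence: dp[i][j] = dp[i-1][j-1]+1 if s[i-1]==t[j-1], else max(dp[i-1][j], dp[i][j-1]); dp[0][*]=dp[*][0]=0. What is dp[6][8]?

3

   ''  c  c  c  a  c  c  c  b  b  a
''  0  0  0  0  0  0  0  0  0  0  0
 a  0  0  0  0  1  1  1  1  1  1  1
 c  0  1  1  1  1  2  2  2  2  2  2
 b  0  1  1  1  1  2  2  2  3  3  3
 b  0  1  1  1  1  2  2  2  3  4  4
 a  0  1  1  1  2  2  2  2  3  4  5
 c  0  1  2  2  2  3  3  3  3  4  5
 a  0  1  2  2  3  3  3  3  3  4  5
 a  0  1  2  2  3  3  3  3  3  4  5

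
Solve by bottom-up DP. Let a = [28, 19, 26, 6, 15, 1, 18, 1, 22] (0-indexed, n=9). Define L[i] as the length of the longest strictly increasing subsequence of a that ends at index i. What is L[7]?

1

   i    0    1    2    3    4    5    6    7    8
a[i]   28   19   26    6   15    1   18    1   22
L[i]    1    1    2    1    2    1    3    1    4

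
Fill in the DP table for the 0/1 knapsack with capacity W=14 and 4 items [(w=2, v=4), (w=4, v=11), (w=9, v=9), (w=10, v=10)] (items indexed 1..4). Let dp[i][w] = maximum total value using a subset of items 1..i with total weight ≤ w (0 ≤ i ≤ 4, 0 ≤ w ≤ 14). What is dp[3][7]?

15

i\w   0   1   2   3   4   5   6   7   8   9  10  11  12  13  14
  0   0   0   0   0   0   0   0   0   0   0   0   0   0   0   0
  1   0   0   4   4   4   4   4   4   4   4   4   4   4   4   4
  2   0   0   4   4  11  11  15  15  15  15  15  15  15  15  15
  3   0   0   4   4  11  11  15  15  15  15  15  15  15  20  20
  4   0   0   4   4  11  11  15  15  15  15  15  15  15  20  21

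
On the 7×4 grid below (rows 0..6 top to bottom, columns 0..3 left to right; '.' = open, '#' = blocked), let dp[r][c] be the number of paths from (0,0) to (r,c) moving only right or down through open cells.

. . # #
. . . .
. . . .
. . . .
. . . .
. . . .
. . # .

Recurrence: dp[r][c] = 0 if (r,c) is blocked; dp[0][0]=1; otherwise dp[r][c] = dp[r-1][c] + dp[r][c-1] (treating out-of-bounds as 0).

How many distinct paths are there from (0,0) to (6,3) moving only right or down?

50

r\c   0   1   2   3
  0   1   1   0   0
  1   1   2   2   2
  2   1   3   5   7
  3   1   4   9  16
  4   1   5  14  30
  5   1   6  20  50
  6   1   7   0  50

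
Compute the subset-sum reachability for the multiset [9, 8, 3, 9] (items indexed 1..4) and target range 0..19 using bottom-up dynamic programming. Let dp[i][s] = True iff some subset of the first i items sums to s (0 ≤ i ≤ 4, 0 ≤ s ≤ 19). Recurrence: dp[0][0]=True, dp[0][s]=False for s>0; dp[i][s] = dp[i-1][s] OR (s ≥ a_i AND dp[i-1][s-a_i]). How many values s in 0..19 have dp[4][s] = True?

8

i\s   0   1   2   3   4   5   6   7   8   9  10  11  12  13  14  15  16  17  18  19
  0   T   F   F   F   F   F   F   F   F   F   F   F   F   F   F   F   F   F   F   F
  1   T   F   F   F   F   F   F   F   F   T   F   F   F   F   F   F   F   F   F   F
  2   T   F   F   F   F   F   F   F   T   T   F   F   F   F   F   F   F   T   F   F
  3   T   F   F   T   F   F   F   F   T   T   F   T   T   F   F   F   F   T   F   F
  4   T   F   F   T   F   F   F   F   T   T   F   T   T   F   F   F   F   T   T   F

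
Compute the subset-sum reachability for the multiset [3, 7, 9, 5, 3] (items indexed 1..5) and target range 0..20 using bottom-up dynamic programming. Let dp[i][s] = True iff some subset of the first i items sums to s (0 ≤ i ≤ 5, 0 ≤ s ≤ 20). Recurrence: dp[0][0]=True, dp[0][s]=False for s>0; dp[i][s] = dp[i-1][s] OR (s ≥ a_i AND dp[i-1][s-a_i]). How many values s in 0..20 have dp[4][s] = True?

13

i\s   0   1   2   3   4   5   6   7   8   9  10  11  12  13  14  15  16  17  18  19  20
  0   T   F   F   F   F   F   F   F   F   F   F   F   F   F   F   F   F   F   F   F   F
  1   T   F   F   T   F   F   F   F   F   F   F   F   F   F   F   F   F   F   F   F   F
  2   T   F   F   T   F   F   F   T   F   F   T   F   F   F   F   F   F   F   F   F   F
  3   T   F   F   T   F   F   F   T   F   T   T   F   T   F   F   F   T   F   F   T   F
  4   T   F   F   T   F   T   F   T   T   T   T   F   T   F   T   T   T   T   F   T   F
  5   T   F   F   T   F   T   T   T   T   T   T   T   T   T   T   T   T   T   T   T   T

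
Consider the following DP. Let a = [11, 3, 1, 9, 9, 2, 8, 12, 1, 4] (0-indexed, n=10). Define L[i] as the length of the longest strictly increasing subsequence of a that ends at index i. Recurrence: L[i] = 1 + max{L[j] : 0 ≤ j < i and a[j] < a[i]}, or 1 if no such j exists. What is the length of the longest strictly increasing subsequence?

   i    0    1    2    3    4    5    6    7    8    9
a[i]   11    3    1    9    9    2    8   12    1    4
L[i]    1    1    1    2    2    2    3    4    1    3

4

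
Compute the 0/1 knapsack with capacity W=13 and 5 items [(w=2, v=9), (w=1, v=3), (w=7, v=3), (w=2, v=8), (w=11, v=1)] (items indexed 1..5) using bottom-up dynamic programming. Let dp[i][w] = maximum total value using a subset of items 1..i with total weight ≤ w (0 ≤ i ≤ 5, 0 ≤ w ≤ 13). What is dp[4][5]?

20

i\w   0   1   2   3   4   5   6   7   8   9  10  11  12  13
  0   0   0   0   0   0   0   0   0   0   0   0   0   0   0
  1   0   0   9   9   9   9   9   9   9   9   9   9   9   9
  2   0   3   9  12  12  12  12  12  12  12  12  12  12  12
  3   0   3   9  12  12  12  12  12  12  12  15  15  15  15
  4   0   3   9  12  17  20  20  20  20  20  20  20  23  23
  5   0   3   9  12  17  20  20  20  20  20  20  20  23  23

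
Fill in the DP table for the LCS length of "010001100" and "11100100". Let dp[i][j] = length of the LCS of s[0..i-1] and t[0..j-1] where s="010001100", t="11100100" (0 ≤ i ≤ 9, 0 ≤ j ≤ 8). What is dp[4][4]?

2

   ''  1  1  1  0  0  1  0  0
''  0  0  0  0  0  0  0  0  0
 0  0  0  0  0  1  1  1  1  1
 1  0  1  1  1  1  1  2  2  2
 0  0  1  1  1  2  2  2  3  3
 0  0  1  1  1  2  3  3  3  4
 0  0  1  1  1  2  3  3  4  4
 1  0  1  2  2  2  3  4  4  4
 1  0  1  2  3  3  3  4  4  4
 0  0  1  2  3  4  4  4  5  5
 0  0  1  2  3  4  5  5  5  6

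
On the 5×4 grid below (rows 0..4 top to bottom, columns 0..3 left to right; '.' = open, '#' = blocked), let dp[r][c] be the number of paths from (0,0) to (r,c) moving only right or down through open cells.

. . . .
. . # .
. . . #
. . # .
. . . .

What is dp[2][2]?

r\c   0   1   2   3
  0   1   1   1   1
  1   1   2   0   1
  2   1   3   3   0
  3   1   4   0   0
  4   1   5   5   5

3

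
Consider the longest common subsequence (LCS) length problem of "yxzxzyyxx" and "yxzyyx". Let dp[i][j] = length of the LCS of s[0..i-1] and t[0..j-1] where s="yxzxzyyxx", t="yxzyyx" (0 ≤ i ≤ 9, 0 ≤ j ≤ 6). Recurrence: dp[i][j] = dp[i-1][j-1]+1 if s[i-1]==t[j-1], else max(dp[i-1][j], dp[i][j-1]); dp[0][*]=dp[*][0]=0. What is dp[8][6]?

   ''  y  x  z  y  y  x
''  0  0  0  0  0  0  0
 y  0  1  1  1  1  1  1
 x  0  1  2  2  2  2  2
 z  0  1  2  3  3  3  3
 x  0  1  2  3  3  3  4
 z  0  1  2  3  3  3  4
 y  0  1  2  3  4  4  4
 y  0  1  2  3  4  5  5
 x  0  1  2  3  4  5  6
 x  0  1  2  3  4  5  6

6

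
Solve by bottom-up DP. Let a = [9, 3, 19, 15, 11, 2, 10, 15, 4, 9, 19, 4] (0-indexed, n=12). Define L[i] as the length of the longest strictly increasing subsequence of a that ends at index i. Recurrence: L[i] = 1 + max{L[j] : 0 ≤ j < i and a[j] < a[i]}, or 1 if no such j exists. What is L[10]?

   i    0    1    2    3    4    5    6    7    8    9   10   11
a[i]    9    3   19   15   11    2   10   15    4    9   19    4
L[i]    1    1    2    2    2    1    2    3    2    3    4    2

4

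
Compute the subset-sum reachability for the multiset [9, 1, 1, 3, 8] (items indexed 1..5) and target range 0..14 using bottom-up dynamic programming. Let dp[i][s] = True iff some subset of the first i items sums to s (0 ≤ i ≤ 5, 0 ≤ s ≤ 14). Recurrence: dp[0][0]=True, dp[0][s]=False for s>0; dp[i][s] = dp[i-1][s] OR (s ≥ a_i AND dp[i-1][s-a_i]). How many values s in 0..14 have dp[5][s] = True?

i\s   0   1   2   3   4   5   6   7   8   9  10  11  12  13  14
  0   T   F   F   F   F   F   F   F   F   F   F   F   F   F   F
  1   T   F   F   F   F   F   F   F   F   T   F   F   F   F   F
  2   T   T   F   F   F   F   F   F   F   T   T   F   F   F   F
  3   T   T   T   F   F   F   F   F   F   T   T   T   F   F   F
  4   T   T   T   T   T   T   F   F   F   T   T   T   T   T   T
  5   T   T   T   T   T   T   F   F   T   T   T   T   T   T   T

13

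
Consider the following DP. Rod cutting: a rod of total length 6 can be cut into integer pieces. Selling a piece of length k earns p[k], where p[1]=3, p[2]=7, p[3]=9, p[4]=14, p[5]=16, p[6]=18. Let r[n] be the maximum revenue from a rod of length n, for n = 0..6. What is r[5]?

17

   n    0    1    2    3    4    5    6
r[n]    0    3    7   10   14   17   21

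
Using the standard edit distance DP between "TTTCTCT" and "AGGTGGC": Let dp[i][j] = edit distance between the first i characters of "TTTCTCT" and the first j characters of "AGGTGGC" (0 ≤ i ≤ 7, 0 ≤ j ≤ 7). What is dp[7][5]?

   ''  A  G  G  T  G  G  C
''  0  1  2  3  4  5  6  7
 T  1  1  2  3  3  4  5  6
 T  2  2  2  3  3  4  5  6
 T  3  3  3  3  3  4  5  6
 C  4  4  4  4  4  4  5  5
 T  5  5  5  5  4  5  5  6
 C  6  6  6  6  5  5  6  5
 T  7  7  7  7  6  6  6  6

6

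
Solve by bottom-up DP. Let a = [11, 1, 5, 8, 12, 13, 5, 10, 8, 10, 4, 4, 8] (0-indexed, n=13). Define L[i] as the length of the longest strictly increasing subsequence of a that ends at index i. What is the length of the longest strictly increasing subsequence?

   i    0    1    2    3    4    5    6    7    8    9   10   11   12
a[i]   11    1    5    8   12   13    5   10    8   10    4    4    8
L[i]    1    1    2    3    4    5    2    4    3    4    2    2    3

5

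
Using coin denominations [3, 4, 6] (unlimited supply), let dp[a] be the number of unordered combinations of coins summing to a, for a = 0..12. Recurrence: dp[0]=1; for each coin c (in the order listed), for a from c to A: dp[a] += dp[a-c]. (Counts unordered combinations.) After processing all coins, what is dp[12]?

4

after  coin     0     1     2     3     4     5     6     7     8     9    10    11    12
          3     1     0     0     1     0     0     1     0     0     1     0     0     1
          4     1     0     0     1     1     0     1     1     1     1     1     1     2
          6     1     0     0     1     1     0     2     1     1     2     2     1     4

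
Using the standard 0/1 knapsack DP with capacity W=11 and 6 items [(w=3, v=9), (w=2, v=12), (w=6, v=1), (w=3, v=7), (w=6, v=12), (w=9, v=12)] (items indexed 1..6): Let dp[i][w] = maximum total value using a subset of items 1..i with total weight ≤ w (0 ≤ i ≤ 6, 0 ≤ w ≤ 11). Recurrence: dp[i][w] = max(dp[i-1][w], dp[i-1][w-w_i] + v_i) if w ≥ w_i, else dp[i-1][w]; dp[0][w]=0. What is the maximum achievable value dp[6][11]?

i\w   0   1   2   3   4   5   6   7   8   9  10  11
  0   0   0   0   0   0   0   0   0   0   0   0   0
  1   0   0   0   9   9   9   9   9   9   9   9   9
  2   0   0  12  12  12  21  21  21  21  21  21  21
  3   0   0  12  12  12  21  21  21  21  21  21  22
  4   0   0  12  12  12  21  21  21  28  28  28  28
  5   0   0  12  12  12  21  21  21  28  28  28  33
  6   0   0  12  12  12  21  21  21  28  28  28  33

33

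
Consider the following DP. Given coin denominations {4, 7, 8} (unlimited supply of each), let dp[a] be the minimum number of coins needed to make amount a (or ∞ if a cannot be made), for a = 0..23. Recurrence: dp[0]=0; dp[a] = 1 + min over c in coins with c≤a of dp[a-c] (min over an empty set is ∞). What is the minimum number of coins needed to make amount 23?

3

 a  0  1  2  3  4  5  6  7  8  9 10 11 12 13 14 15 16 17 18 19 20 21 22 23
dp  0  -  -  -  1  -  -  1  1  -  -  2  2  -  2  2  2  -  3  3  3  3  3  3
(- denotes ∞ / unreachable)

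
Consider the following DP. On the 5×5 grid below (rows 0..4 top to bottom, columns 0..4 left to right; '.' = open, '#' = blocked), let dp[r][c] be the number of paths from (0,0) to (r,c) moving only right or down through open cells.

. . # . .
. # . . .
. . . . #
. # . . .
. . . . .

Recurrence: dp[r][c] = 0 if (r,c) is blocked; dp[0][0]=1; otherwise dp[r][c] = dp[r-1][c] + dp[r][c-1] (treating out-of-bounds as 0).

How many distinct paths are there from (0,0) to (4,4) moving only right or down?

r\c   0   1   2   3   4
  0   1   1   0   0   0
  1   1   0   0   0   0
  2   1   1   1   1   0
  3   1   0   1   2   2
  4   1   1   2   4   6

6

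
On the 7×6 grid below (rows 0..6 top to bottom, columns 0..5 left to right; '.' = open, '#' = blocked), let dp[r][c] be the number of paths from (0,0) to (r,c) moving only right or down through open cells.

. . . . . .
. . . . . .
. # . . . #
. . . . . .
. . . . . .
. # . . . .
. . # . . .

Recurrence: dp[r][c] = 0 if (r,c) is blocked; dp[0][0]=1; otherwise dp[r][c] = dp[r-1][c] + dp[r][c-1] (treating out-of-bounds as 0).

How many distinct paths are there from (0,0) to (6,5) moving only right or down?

212

r\c   0   1   2   3   4   5
  0   1   1   1   1   1   1
  1   1   2   3   4   5   6
  2   1   0   3   7  12   0
  3   1   1   4  11  23  23
  4   1   2   6  17  40  63
  5   1   0   6  23  63 126
  6   1   1   0  23  86 212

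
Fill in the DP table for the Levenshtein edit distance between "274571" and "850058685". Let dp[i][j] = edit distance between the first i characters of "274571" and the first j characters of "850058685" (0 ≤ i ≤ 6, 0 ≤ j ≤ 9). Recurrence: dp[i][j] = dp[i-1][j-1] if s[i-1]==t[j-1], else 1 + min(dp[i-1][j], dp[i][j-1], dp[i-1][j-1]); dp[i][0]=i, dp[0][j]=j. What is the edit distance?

   ''  8  5  0  0  5  8  6  8  5
''  0  1  2  3  4  5  6  7  8  9
 2  1  1  2  3  4  5  6  7  8  9
 7  2  2  2  3  4  5  6  7  8  9
 4  3  3  3  3  4  5  6  7  8  9
 5  4  4  3  4  4  4  5  6  7  8
 7  5  5  4  4  5  5  5  6  7  8
 1  6  6  5  5  5  6  6  6  7  8

8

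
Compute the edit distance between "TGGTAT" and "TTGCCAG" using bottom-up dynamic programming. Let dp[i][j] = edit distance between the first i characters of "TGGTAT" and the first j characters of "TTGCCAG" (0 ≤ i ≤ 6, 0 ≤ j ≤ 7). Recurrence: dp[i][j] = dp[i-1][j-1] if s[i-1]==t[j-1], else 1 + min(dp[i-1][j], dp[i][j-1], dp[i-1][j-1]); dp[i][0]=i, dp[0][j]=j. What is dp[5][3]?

3

   ''  T  T  G  C  C  A  G
''  0  1  2  3  4  5  6  7
 T  1  0  1  2  3  4  5  6
 G  2  1  1  1  2  3  4  5
 G  3  2  2  1  2  3  4  4
 T  4  3  2  2  2  3  4  5
 A  5  4  3  3  3  3  3  4
 T  6  5  4  4  4  4  4  4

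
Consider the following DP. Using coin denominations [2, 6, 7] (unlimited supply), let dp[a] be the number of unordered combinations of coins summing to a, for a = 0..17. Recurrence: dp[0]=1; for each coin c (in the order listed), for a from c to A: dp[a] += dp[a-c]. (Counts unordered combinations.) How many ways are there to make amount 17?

2

after  coin     0     1     2     3     4     5     6     7     8     9    10    11    12    13    14    15    16    17
          2     1     0     1     0     1     0     1     0     1     0     1     0     1     0     1     0     1     0
          6     1     0     1     0     1     0     2     0     2     0     2     0     3     0     3     0     3     0
          7     1     0     1     0     1     0     2     1     2     1     2     1     3     2     4     2     4     2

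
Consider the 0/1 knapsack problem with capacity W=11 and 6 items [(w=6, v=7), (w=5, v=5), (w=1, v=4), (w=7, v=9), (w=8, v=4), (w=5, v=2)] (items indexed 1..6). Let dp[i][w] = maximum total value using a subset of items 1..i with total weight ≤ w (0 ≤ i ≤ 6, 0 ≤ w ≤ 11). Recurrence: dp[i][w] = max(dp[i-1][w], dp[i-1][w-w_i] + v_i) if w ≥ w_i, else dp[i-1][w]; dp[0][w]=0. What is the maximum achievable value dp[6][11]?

13

i\w   0   1   2   3   4   5   6   7   8   9  10  11
  0   0   0   0   0   0   0   0   0   0   0   0   0
  1   0   0   0   0   0   0   7   7   7   7   7   7
  2   0   0   0   0   0   5   7   7   7   7   7  12
  3   0   4   4   4   4   5   9  11  11  11  11  12
  4   0   4   4   4   4   5   9  11  13  13  13  13
  5   0   4   4   4   4   5   9  11  13  13  13  13
  6   0   4   4   4   4   5   9  11  13  13  13  13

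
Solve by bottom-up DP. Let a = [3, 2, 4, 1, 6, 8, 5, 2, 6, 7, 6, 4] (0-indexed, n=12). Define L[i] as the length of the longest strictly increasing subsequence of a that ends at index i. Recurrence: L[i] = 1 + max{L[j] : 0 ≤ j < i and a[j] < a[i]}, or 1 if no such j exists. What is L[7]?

   i    0    1    2    3    4    5    6    7    8    9   10   11
a[i]    3    2    4    1    6    8    5    2    6    7    6    4
L[i]    1    1    2    1    3    4    3    2    4    5    4    3

2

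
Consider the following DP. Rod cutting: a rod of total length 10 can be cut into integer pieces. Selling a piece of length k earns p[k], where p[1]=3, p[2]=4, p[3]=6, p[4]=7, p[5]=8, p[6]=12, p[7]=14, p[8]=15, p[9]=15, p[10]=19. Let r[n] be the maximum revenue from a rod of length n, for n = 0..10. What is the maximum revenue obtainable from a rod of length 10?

30

   n    0    1    2    3    4    5    6    7    8    9   10
r[n]    0    3    6    9   12   15   18   21   24   27   30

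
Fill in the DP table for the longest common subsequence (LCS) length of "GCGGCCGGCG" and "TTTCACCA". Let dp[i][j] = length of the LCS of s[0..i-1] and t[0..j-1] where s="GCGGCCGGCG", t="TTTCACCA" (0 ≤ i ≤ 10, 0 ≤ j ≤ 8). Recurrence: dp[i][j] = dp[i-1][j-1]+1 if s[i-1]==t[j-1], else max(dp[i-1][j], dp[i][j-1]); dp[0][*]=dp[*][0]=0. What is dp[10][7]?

3

   ''  T  T  T  C  A  C  C  A
''  0  0  0  0  0  0  0  0  0
 G  0  0  0  0  0  0  0  0  0
 C  0  0  0  0  1  1  1  1  1
 G  0  0  0  0  1  1  1  1  1
 G  0  0  0  0  1  1  1  1  1
 C  0  0  0  0  1  1  2  2  2
 C  0  0  0  0  1  1  2  3  3
 G  0  0  0  0  1  1  2  3  3
 G  0  0  0  0  1  1  2  3  3
 C  0  0  0  0  1  1  2  3  3
 G  0  0  0  0  1  1  2  3  3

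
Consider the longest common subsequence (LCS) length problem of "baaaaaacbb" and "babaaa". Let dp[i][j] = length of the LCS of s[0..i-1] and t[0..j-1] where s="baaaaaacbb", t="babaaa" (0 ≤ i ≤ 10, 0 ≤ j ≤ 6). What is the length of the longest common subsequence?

5

   ''  b  a  b  a  a  a
''  0  0  0  0  0  0  0
 b  0  1  1  1  1  1  1
 a  0  1  2  2  2  2  2
 a  0  1  2  2  3  3  3
 a  0  1  2  2  3  4  4
 a  0  1  2  2  3  4  5
 a  0  1  2  2  3  4  5
 a  0  1  2  2  3  4  5
 c  0  1  2  2  3  4  5
 b  0  1  2  3  3  4  5
 b  0  1  2  3  3  4  5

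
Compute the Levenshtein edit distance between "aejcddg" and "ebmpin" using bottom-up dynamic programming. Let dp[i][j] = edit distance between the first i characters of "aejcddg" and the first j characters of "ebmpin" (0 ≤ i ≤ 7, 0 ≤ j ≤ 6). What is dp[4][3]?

3

   ''  e  b  m  p  i  n
''  0  1  2  3  4  5  6
 a  1  1  2  3  4  5  6
 e  2  1  2  3  4  5  6
 j  3  2  2  3  4  5  6
 c  4  3  3  3  4  5  6
 d  5  4  4  4  4  5  6
 d  6  5  5  5  5  5  6
 g  7  6  6  6  6  6  6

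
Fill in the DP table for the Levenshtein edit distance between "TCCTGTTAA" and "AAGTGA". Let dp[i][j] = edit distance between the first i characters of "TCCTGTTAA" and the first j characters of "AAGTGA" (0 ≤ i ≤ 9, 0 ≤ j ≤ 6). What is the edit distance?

6

   ''  A  A  G  T  G  A
''  0  1  2  3  4  5  6
 T  1  1  2  3  3  4  5
 C  2  2  2  3  4  4  5
 C  3  3  3  3  4  5  5
 T  4  4  4  4  3  4  5
 G  5  5  5  4  4  3  4
 T  6  6  6  5  4  4  4
 T  7  7  7  6  5  5  5
 A  8  7  7  7  6  6  5
 A  9  8  7  8  7  7  6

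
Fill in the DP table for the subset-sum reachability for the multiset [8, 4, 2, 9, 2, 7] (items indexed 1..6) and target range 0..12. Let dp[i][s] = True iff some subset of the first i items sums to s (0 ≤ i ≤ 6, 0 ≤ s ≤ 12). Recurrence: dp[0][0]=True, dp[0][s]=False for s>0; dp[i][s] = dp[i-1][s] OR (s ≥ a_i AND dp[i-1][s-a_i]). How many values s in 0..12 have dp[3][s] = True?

7

i\s   0   1   2   3   4   5   6   7   8   9  10  11  12
  0   T   F   F   F   F   F   F   F   F   F   F   F   F
  1   T   F   F   F   F   F   F   F   T   F   F   F   F
  2   T   F   F   F   T   F   F   F   T   F   F   F   T
  3   T   F   T   F   T   F   T   F   T   F   T   F   T
  4   T   F   T   F   T   F   T   F   T   T   T   T   T
  5   T   F   T   F   T   F   T   F   T   T   T   T   T
  6   T   F   T   F   T   F   T   T   T   T   T   T   T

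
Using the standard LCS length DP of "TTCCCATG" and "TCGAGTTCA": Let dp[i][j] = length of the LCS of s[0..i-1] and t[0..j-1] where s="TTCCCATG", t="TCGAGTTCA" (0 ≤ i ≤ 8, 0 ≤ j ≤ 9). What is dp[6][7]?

   ''  T  C  G  A  G  T  T  C  A
''  0  0  0  0  0  0  0  0  0  0
 T  0  1  1  1  1  1  1  1  1  1
 T  0  1  1  1  1  1  2  2  2  2
 C  0  1  2  2  2  2  2  2  3  3
 C  0  1  2  2  2  2  2  2  3  3
 C  0  1  2  2  2  2  2  2  3  3
 A  0  1  2  2  3  3  3  3  3  4
 T  0  1  2  2  3  3  4  4  4  4
 G  0  1  2  3  3  4  4  4  4  4

3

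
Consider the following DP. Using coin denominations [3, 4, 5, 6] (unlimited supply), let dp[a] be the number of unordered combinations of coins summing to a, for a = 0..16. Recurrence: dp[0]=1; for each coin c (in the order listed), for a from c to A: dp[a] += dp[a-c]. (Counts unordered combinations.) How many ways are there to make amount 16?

7

after  coin     0     1     2     3     4     5     6     7     8     9    10    11    12    13    14    15    16
          3     1     0     0     1     0     0     1     0     0     1     0     0     1     0     0     1     0
          4     1     0     0     1     1     0     1     1     1     1     1     1     2     1     1     2     2
          5     1     0     0     1     1     1     1     1     2     2     2     2     3     3     3     4     4
          6     1     0     0     1     1     1     2     1     2     3     3     3     5     4     5     7     7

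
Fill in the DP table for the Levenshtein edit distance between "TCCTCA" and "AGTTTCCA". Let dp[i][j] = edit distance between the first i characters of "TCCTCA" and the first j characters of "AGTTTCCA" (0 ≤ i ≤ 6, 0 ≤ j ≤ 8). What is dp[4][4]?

   ''  A  G  T  T  T  C  C  A
''  0  1  2  3  4  5  6  7  8
 T  1  1  2  2  3  4  5  6  7
 C  2  2  2  3  3  4  4  5  6
 C  3  3  3  3  4  4  4  4  5
 T  4  4  4  3  3  4  5  5  5
 C  5  5  5  4  4  4  4  5  6
 A  6  5  6  5  5  5  5  5  5

3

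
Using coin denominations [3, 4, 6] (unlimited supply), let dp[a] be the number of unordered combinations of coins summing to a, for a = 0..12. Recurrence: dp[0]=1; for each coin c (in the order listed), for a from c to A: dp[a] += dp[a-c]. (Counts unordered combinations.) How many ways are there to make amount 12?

after  coin     0     1     2     3     4     5     6     7     8     9    10    11    12
          3     1     0     0     1     0     0     1     0     0     1     0     0     1
          4     1     0     0     1     1     0     1     1     1     1     1     1     2
          6     1     0     0     1     1     0     2     1     1     2     2     1     4

4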